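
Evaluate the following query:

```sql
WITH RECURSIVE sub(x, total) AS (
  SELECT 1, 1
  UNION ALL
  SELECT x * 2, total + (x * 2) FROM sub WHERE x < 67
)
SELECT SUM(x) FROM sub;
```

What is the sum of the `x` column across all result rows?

255

Base: x=1, total=1.
Iteration 1: 1 < 67 holds -> x = 1 * 2 = 2, total = 1 + 2 = 3.
Iteration 2: 2 < 67 holds -> x = 2 * 2 = 4, total = 3 + 4 = 7.
Iteration 3: 4 < 67 holds -> x = 4 * 2 = 8, total = 7 + 8 = 15.
Iteration 4: 8 < 67 holds -> x = 8 * 2 = 16, total = 15 + 16 = 31.
Iteration 5: 16 < 67 holds -> x = 16 * 2 = 32, total = 31 + 32 = 63.
Iteration 6: 32 < 67 holds -> x = 32 * 2 = 64, total = 63 + 64 = 127.
Iteration 7: 64 < 67 holds -> x = 64 * 2 = 128, total = 127 + 128 = 255.
Iteration 8: 128 < 67 fails; recursion stops.
SUM(x) = 1 + 2 + 4 + 8 + 16 + 32 + 64 + 128 = 255.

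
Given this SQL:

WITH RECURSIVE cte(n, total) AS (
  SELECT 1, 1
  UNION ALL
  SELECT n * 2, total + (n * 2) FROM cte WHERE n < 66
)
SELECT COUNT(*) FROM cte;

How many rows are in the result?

Base: n=1, total=1.
Iteration 1: 1 < 66 holds -> n = 1 * 2 = 2, total = 1 + 2 = 3.
Iteration 2: 2 < 66 holds -> n = 2 * 2 = 4, total = 3 + 4 = 7.
Iteration 3: 4 < 66 holds -> n = 4 * 2 = 8, total = 7 + 8 = 15.
Iteration 4: 8 < 66 holds -> n = 8 * 2 = 16, total = 15 + 16 = 31.
Iteration 5: 16 < 66 holds -> n = 16 * 2 = 32, total = 31 + 32 = 63.
Iteration 6: 32 < 66 holds -> n = 32 * 2 = 64, total = 63 + 64 = 127.
Iteration 7: 64 < 66 holds -> n = 64 * 2 = 128, total = 127 + 128 = 255.
Iteration 8: 128 < 66 fails; recursion stops.
Total rows emitted: 8.

8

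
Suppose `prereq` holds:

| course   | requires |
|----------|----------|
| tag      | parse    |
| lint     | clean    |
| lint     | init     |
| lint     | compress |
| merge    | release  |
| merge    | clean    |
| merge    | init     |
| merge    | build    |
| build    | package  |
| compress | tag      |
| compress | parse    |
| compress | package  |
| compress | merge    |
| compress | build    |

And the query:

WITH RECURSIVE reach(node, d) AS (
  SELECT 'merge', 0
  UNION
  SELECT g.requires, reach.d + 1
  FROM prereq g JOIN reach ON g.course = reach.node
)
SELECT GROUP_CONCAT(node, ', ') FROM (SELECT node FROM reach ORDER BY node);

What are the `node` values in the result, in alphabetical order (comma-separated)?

Base: (merge, d=0).
Iteration 1: edges from {merge} -> (build, d=1), (clean, d=1), (init, d=1), (release, d=1).
Iteration 2: edges from {build,clean,init,release} -> (package, d=2).
Iteration 3: no outgoing edges from {package}; recursion stops.

build, clean, init, merge, package, release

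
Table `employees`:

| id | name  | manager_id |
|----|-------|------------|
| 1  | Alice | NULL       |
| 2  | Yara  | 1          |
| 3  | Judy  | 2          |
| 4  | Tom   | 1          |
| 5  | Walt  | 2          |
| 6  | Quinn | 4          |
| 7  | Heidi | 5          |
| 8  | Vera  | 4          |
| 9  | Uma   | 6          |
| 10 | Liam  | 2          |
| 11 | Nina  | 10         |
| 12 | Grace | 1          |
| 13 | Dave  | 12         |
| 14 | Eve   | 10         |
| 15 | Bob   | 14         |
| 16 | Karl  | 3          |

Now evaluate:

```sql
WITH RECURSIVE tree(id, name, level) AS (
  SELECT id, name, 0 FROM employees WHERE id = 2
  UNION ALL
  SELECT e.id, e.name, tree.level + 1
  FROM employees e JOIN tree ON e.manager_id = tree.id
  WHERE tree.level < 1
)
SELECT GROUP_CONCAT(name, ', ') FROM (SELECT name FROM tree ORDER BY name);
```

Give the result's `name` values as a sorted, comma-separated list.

Base: id=2 (Yara) at level 0.
Iteration 1: rows with manager_id in {2} -> Judy (id 3, level 1), Walt (id 5, level 1), Liam (id 10, level 1).
Iteration 2: level < 1 fails for all current rows; recursion stops.

Judy, Liam, Walt, Yara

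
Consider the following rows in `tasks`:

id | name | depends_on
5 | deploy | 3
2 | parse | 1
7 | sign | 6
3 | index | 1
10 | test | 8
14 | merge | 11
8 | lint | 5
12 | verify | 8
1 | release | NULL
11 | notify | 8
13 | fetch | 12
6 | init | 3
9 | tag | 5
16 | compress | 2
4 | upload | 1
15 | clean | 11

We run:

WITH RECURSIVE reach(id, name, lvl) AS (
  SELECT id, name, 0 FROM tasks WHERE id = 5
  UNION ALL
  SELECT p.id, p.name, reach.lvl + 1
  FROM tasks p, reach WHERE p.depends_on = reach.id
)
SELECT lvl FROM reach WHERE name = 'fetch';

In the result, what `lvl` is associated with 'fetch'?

Base: id=5 (deploy) at lvl 0.
Iteration 1: rows with depends_on in {5} -> lint (id 8, lvl 1), tag (id 9, lvl 1).
Iteration 2: rows with depends_on in {8,9} -> test (id 10, lvl 2), notify (id 11, lvl 2), verify (id 12, lvl 2).
Iteration 3: rows with depends_on in {10,11,12} -> fetch (id 13, lvl 3), merge (id 14, lvl 3), clean (id 15, lvl 3).
Iteration 4: no rows with depends_on in {13,14,15}; recursion stops.

3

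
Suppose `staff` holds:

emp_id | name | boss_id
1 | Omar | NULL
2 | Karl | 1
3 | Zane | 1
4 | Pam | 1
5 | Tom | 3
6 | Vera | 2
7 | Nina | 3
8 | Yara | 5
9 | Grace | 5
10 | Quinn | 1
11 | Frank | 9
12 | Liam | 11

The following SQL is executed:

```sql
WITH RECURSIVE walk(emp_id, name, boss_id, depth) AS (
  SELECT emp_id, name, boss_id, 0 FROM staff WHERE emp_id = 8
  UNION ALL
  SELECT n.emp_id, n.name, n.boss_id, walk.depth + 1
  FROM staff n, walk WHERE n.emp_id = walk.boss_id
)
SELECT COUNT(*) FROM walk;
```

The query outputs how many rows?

Base: emp_id=8 (Yara), boss_id=5, depth 0.
Iteration 1: join on emp_id=5 -> Tom (id 5, boss_id=3, depth 1).
Iteration 2: join on emp_id=3 -> Zane (id 3, boss_id=1, depth 2).
Iteration 3: join on emp_id=1 -> Omar (id 1, boss_id=NULL, depth 3).
Iteration 4: boss_id is NULL; no match; recursion stops.
Total rows emitted: 4.

4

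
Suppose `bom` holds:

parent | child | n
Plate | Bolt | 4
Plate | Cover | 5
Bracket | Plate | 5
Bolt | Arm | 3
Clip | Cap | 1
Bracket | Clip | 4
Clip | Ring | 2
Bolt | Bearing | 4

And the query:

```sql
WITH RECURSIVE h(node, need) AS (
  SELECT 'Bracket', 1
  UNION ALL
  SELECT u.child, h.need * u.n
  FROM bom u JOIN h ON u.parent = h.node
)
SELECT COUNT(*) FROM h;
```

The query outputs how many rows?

Base: (Bracket, need=1).
Iteration 1: components of {Bracket} -> Clip = 1*4 = 4, Plate = 1*5 = 5.
Iteration 2: components of {Clip,Plate} -> Bolt = 5*4 = 20, Cap = 4*1 = 4, Cover = 5*5 = 25, Ring = 4*2 = 8.
Iteration 3: components of {Bolt,Cap,Cover,Ring} -> Arm = 20*3 = 60, Bearing = 20*4 = 80.
Iteration 4: no further components; recursion stops.
Total rows emitted: 9.

9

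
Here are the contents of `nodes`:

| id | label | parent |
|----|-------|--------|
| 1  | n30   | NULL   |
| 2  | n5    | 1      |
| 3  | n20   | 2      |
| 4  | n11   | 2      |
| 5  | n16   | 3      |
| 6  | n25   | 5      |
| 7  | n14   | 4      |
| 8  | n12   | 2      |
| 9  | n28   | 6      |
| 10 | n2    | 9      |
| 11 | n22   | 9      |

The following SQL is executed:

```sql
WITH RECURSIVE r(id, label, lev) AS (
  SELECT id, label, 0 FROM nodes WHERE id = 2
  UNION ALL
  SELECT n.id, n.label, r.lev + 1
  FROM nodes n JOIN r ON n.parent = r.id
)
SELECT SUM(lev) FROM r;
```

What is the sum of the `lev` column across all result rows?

Base: id=2 (n5) at lev 0.
Iteration 1: rows with parent in {2} -> n20 (id 3, lev 1), n11 (id 4, lev 1), n12 (id 8, lev 1).
Iteration 2: rows with parent in {3,4,8} -> n16 (id 5, lev 2), n14 (id 7, lev 2).
Iteration 3: rows with parent in {5,7} -> n25 (id 6, lev 3).
Iteration 4: rows with parent in {6} -> n28 (id 9, lev 4).
Iteration 5: rows with parent in {9} -> n2 (id 10, lev 5), n22 (id 11, lev 5).
Iteration 6: no rows with parent in {10,11}; recursion stops.
SUM(lev) = 0 + 1 + 1 + 1 + 2 + 2 + 3 + 4 + 5 + 5 = 24.

24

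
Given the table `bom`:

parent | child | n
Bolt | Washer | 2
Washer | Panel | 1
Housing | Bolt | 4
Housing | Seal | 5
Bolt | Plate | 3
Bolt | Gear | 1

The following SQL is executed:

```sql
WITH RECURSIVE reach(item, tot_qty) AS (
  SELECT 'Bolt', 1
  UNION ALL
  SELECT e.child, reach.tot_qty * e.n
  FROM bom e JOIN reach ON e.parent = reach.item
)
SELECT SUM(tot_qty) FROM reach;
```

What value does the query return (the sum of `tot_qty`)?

9

Base: (Bolt, tot_qty=1).
Iteration 1: components of {Bolt} -> Gear = 1*1 = 1, Plate = 1*3 = 3, Washer = 1*2 = 2.
Iteration 2: components of {Gear,Plate,Washer} -> Panel = 2*1 = 2.
Iteration 3: no further components; recursion stops.
SUM(tot_qty) = 1 + 3 + 2 + 1 + 2 = 9.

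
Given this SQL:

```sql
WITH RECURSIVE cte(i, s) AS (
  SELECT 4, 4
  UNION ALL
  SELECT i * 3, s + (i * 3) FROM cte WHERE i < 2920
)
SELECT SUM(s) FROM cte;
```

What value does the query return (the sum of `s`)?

19664

Base: i=4, s=4.
Iteration 1: 4 < 2920 holds -> i = 4 * 3 = 12, s = 4 + 12 = 16.
Iteration 2: 12 < 2920 holds -> i = 12 * 3 = 36, s = 16 + 36 = 52.
Iteration 3: 36 < 2920 holds -> i = 36 * 3 = 108, s = 52 + 108 = 160.
Iteration 4: 108 < 2920 holds -> i = 108 * 3 = 324, s = 160 + 324 = 484.
Iteration 5: 324 < 2920 holds -> i = 324 * 3 = 972, s = 484 + 972 = 1456.
Iteration 6: 972 < 2920 holds -> i = 972 * 3 = 2916, s = 1456 + 2916 = 4372.
Iteration 7: 2916 < 2920 holds -> i = 2916 * 3 = 8748, s = 4372 + 8748 = 13120.
Iteration 8: 8748 < 2920 fails; recursion stops.
SUM(s) = 4 + 16 + 52 + 160 + 484 + 1456 + 4372 + 13120 = 19664.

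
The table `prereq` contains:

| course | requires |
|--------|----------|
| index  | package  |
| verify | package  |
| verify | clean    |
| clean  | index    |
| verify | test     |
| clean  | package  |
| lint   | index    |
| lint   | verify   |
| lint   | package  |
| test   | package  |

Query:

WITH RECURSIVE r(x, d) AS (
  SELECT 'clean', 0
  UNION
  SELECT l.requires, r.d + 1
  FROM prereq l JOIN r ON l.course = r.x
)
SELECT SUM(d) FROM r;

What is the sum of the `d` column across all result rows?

4

Base: (clean, d=0).
Iteration 1: edges from {clean} -> (index, d=1), (package, d=1).
Iteration 2: edges from {index,package} -> (package, d=2).
Iteration 3: no outgoing edges from {package}; recursion stops.
SUM(d) = 0 + 1 + 1 + 2 = 4.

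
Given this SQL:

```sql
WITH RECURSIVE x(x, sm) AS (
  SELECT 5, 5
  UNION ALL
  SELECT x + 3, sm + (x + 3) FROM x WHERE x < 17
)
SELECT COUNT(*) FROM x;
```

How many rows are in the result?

5

Base: x=5, sm=5.
Iteration 1: 5 < 17 holds -> x = 5 + 3 = 8, sm = 5 + 8 = 13.
Iteration 2: 8 < 17 holds -> x = 8 + 3 = 11, sm = 13 + 11 = 24.
Iteration 3: 11 < 17 holds -> x = 11 + 3 = 14, sm = 24 + 14 = 38.
Iteration 4: 14 < 17 holds -> x = 14 + 3 = 17, sm = 38 + 17 = 55.
Iteration 5: 17 < 17 fails; recursion stops.
Total rows emitted: 5.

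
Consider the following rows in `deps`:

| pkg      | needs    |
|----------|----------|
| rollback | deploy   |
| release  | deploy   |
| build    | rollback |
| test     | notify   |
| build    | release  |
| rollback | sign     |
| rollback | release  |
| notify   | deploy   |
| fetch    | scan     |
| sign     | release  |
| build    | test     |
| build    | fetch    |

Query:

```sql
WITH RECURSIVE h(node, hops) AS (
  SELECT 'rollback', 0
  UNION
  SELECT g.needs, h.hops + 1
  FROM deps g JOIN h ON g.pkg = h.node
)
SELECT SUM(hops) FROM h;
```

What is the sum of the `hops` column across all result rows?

10

Base: (rollback, hops=0).
Iteration 1: edges from {rollback} -> (deploy, hops=1), (release, hops=1), (sign, hops=1).
Iteration 2: edges from {deploy,release,sign} -> (deploy, hops=2), (release, hops=2).
Iteration 3: edges from {deploy,release} -> (deploy, hops=3).
Iteration 4: no outgoing edges from {deploy}; recursion stops.
SUM(hops) = 0 + 1 + 1 + 1 + 2 + 2 + 3 = 10.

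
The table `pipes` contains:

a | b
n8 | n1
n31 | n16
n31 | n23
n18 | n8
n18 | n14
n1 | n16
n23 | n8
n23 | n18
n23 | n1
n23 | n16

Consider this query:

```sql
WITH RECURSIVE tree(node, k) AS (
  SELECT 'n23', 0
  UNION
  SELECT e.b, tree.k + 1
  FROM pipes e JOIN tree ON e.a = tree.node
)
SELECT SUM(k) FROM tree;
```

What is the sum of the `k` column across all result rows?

Base: (n23, k=0).
Iteration 1: edges from {n23} -> (n1, k=1), (n16, k=1), (n18, k=1), (n8, k=1).
Iteration 2: edges from {n1,n16,n18,n8} -> (n1, k=2), (n14, k=2), (n16, k=2), (n8, k=2).
Iteration 3: edges from {n1,n14,n16,n8} -> (n1, k=3), (n16, k=3).
Iteration 4: edges from {n1,n16} -> (n16, k=4).
Iteration 5: no outgoing edges from {n16}; recursion stops.
SUM(k) = 0 + 1 + 1 + 1 + 1 + 2 + 2 + 2 + 2 + 3 + 3 + 4 = 22.

22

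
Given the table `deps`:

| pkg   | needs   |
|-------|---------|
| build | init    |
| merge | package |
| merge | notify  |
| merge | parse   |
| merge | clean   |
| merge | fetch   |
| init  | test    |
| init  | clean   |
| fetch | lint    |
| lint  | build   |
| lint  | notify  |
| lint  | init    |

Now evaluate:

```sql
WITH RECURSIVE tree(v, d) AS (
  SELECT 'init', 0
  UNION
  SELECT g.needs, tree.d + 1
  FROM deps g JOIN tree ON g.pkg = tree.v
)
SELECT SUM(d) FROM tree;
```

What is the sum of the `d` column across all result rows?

Base: (init, d=0).
Iteration 1: edges from {init} -> (clean, d=1), (test, d=1).
Iteration 2: no outgoing edges from {clean,test}; recursion stops.
SUM(d) = 0 + 1 + 1 = 2.

2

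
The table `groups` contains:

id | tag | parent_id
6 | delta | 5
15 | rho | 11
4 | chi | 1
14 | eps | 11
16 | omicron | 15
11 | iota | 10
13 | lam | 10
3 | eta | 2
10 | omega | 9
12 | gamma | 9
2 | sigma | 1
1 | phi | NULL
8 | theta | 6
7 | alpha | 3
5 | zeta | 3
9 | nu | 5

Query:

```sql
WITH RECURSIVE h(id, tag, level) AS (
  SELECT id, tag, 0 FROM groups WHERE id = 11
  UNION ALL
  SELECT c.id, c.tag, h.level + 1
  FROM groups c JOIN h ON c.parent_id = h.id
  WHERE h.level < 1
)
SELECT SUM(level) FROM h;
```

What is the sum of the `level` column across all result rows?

2

Base: id=11 (iota) at level 0.
Iteration 1: rows with parent_id in {11} -> eps (id 14, level 1), rho (id 15, level 1).
Iteration 2: level < 1 fails for all current rows; recursion stops.
SUM(level) = 0 + 1 + 1 = 2.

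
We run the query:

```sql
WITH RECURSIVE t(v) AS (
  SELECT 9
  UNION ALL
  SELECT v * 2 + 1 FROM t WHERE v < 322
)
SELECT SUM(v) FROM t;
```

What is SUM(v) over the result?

Base: v=9.
Iteration 1: 9 < 322 holds -> v = 9 * 2 + 1 = 19.
Iteration 2: 19 < 322 holds -> v = 19 * 2 + 1 = 39.
Iteration 3: 39 < 322 holds -> v = 39 * 2 + 1 = 79.
Iteration 4: 79 < 322 holds -> v = 79 * 2 + 1 = 159.
Iteration 5: 159 < 322 holds -> v = 159 * 2 + 1 = 319.
Iteration 6: 319 < 322 holds -> v = 319 * 2 + 1 = 639.
Iteration 7: 639 < 322 fails; recursion stops.
SUM(v) = 9 + 19 + 39 + 79 + 159 + 319 + 639 = 1263.

1263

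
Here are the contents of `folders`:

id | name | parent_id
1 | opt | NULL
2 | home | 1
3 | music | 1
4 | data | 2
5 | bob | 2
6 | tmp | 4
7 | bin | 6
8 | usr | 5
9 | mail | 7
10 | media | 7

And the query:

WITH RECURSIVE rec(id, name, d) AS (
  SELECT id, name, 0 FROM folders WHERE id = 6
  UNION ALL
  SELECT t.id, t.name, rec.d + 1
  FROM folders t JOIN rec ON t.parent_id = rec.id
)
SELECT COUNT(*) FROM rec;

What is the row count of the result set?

Base: id=6 (tmp) at d 0.
Iteration 1: rows with parent_id in {6} -> bin (id 7, d 1).
Iteration 2: rows with parent_id in {7} -> mail (id 9, d 2), media (id 10, d 2).
Iteration 3: no rows with parent_id in {9,10}; recursion stops.
Total rows emitted: 4.

4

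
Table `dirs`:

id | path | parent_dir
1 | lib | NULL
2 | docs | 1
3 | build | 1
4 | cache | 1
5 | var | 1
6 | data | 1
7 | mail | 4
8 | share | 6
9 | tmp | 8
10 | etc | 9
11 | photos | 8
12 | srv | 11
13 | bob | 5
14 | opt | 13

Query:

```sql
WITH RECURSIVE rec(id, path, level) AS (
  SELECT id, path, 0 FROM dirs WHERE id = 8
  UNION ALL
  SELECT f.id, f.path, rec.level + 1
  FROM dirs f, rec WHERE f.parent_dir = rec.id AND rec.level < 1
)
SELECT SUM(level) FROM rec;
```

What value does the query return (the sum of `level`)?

Base: id=8 (share) at level 0.
Iteration 1: rows with parent_dir in {8} -> tmp (id 9, level 1), photos (id 11, level 1).
Iteration 2: level < 1 fails for all current rows; recursion stops.
SUM(level) = 0 + 1 + 1 = 2.

2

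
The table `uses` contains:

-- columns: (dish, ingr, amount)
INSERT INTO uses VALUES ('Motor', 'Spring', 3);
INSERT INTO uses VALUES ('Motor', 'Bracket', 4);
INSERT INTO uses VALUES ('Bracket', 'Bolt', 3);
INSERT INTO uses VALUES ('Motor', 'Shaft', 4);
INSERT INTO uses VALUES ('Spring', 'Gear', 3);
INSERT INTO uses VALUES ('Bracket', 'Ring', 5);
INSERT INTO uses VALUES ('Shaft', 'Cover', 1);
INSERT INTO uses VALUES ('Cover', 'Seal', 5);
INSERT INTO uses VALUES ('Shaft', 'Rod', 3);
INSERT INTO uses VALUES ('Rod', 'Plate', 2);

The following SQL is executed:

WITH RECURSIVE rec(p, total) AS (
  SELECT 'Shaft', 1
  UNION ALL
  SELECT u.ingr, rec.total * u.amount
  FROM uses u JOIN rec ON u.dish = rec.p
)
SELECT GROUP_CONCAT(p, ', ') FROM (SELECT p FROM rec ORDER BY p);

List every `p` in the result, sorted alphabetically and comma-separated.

Cover, Plate, Rod, Seal, Shaft

Base: (Shaft, total=1).
Iteration 1: components of {Shaft} -> Cover = 1*1 = 1, Rod = 1*3 = 3.
Iteration 2: components of {Cover,Rod} -> Plate = 3*2 = 6, Seal = 1*5 = 5.
Iteration 3: no further components; recursion stops.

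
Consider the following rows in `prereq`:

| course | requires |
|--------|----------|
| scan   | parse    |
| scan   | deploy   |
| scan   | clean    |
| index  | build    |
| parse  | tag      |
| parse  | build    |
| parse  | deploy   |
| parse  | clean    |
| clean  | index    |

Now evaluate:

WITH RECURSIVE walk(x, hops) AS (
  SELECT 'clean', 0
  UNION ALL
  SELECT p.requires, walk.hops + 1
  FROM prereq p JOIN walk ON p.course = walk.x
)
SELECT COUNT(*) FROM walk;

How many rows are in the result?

3

Base: (clean, hops=0).
Iteration 1: edges from {clean} -> (index, hops=1).
Iteration 2: edges from {index} -> (build, hops=2).
Iteration 3: no outgoing edges from {build}; recursion stops.
Total rows emitted: 3.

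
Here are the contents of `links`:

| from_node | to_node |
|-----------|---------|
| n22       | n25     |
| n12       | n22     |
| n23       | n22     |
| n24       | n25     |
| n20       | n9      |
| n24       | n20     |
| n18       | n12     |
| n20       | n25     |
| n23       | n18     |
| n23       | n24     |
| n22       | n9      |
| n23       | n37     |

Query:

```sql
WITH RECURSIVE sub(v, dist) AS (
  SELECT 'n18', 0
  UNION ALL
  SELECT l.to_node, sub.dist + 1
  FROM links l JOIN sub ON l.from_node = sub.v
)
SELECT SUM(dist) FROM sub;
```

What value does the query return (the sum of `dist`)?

Base: (n18, dist=0).
Iteration 1: edges from {n18} -> (n12, dist=1).
Iteration 2: edges from {n12} -> (n22, dist=2).
Iteration 3: edges from {n22} -> (n25, dist=3), (n9, dist=3).
Iteration 4: no outgoing edges from {n25,n9}; recursion stops.
SUM(dist) = 0 + 1 + 2 + 3 + 3 = 9.

9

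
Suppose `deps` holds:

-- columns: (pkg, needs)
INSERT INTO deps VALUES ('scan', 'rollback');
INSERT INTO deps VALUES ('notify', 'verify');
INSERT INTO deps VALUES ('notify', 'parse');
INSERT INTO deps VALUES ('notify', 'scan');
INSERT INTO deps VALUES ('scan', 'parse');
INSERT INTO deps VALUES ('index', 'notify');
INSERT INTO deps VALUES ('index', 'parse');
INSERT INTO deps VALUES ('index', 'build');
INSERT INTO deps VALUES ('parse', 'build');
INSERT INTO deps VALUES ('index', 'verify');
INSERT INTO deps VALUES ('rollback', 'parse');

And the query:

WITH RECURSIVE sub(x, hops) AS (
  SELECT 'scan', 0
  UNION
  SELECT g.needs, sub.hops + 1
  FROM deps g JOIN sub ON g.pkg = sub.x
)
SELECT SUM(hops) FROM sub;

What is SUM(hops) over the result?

9

Base: (scan, hops=0).
Iteration 1: edges from {scan} -> (parse, hops=1), (rollback, hops=1).
Iteration 2: edges from {parse,rollback} -> (build, hops=2), (parse, hops=2).
Iteration 3: edges from {build,parse} -> (build, hops=3).
Iteration 4: no outgoing edges from {build}; recursion stops.
SUM(hops) = 0 + 1 + 1 + 2 + 2 + 3 = 9.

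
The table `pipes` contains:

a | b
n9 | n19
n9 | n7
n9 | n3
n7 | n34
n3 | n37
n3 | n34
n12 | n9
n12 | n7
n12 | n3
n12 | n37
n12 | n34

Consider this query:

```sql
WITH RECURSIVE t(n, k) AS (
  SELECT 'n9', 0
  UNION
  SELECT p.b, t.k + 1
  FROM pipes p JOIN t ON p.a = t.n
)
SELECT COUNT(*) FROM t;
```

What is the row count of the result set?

6

Base: (n9, k=0).
Iteration 1: edges from {n9} -> (n19, k=1), (n3, k=1), (n7, k=1).
Iteration 2: edges from {n19,n3,n7} -> (n34, k=2), (n37, k=2). [UNION drops 1 duplicate row(s)]
Iteration 3: no outgoing edges from {n34,n37}; recursion stops.
Total rows emitted: 6.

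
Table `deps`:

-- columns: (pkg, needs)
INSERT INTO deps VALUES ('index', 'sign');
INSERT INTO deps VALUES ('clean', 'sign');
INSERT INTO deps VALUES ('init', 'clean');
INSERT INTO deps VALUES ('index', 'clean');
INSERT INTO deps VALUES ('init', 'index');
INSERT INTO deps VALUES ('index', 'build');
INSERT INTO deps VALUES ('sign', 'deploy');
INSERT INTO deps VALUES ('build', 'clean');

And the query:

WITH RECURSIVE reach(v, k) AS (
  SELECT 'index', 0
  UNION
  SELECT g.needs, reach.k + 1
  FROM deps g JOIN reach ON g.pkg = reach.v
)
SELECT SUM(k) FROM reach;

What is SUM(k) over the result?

19

Base: (index, k=0).
Iteration 1: edges from {index} -> (build, k=1), (clean, k=1), (sign, k=1).
Iteration 2: edges from {build,clean,sign} -> (clean, k=2), (deploy, k=2), (sign, k=2).
Iteration 3: edges from {clean,deploy,sign} -> (deploy, k=3), (sign, k=3).
Iteration 4: edges from {deploy,sign} -> (deploy, k=4).
Iteration 5: no outgoing edges from {deploy}; recursion stops.
SUM(k) = 0 + 1 + 1 + 1 + 2 + 2 + 2 + 3 + 3 + 4 = 19.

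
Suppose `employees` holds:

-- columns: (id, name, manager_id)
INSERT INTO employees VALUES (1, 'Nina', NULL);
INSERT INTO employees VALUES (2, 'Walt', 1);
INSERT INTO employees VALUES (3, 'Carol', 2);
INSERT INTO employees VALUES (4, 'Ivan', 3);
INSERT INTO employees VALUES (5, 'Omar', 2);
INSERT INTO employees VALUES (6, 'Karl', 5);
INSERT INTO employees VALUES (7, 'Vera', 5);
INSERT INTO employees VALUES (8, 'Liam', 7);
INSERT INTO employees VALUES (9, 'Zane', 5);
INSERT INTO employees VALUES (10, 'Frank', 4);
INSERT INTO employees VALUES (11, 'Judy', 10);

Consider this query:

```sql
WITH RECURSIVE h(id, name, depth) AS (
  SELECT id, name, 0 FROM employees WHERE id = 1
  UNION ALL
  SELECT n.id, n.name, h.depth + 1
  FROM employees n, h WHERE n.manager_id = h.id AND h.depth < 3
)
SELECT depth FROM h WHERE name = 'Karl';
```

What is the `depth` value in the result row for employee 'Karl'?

3

Base: id=1 (Nina) at depth 0.
Iteration 1: rows with manager_id in {1} -> Walt (id 2, depth 1).
Iteration 2: rows with manager_id in {2} -> Carol (id 3, depth 2), Omar (id 5, depth 2).
Iteration 3: rows with manager_id in {3,5} -> Ivan (id 4, depth 3), Karl (id 6, depth 3), Vera (id 7, depth 3), Zane (id 9, depth 3).
Iteration 4: depth < 3 fails for all current rows; recursion stops.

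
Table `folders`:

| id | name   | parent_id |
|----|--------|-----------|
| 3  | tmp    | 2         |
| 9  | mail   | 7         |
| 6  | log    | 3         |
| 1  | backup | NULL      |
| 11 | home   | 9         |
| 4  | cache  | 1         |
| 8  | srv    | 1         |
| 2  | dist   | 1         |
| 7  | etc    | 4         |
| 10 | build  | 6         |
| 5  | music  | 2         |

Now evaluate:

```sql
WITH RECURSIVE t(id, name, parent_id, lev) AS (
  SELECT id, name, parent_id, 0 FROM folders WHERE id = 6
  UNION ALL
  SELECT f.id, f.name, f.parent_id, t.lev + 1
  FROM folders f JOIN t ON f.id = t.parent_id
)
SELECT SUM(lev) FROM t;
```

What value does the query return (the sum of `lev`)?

6

Base: id=6 (log), parent_id=3, lev 0.
Iteration 1: join on id=3 -> tmp (id 3, parent_id=2, lev 1).
Iteration 2: join on id=2 -> dist (id 2, parent_id=1, lev 2).
Iteration 3: join on id=1 -> backup (id 1, parent_id=NULL, lev 3).
Iteration 4: parent_id is NULL; no match; recursion stops.
SUM(lev) = 0 + 1 + 2 + 3 = 6.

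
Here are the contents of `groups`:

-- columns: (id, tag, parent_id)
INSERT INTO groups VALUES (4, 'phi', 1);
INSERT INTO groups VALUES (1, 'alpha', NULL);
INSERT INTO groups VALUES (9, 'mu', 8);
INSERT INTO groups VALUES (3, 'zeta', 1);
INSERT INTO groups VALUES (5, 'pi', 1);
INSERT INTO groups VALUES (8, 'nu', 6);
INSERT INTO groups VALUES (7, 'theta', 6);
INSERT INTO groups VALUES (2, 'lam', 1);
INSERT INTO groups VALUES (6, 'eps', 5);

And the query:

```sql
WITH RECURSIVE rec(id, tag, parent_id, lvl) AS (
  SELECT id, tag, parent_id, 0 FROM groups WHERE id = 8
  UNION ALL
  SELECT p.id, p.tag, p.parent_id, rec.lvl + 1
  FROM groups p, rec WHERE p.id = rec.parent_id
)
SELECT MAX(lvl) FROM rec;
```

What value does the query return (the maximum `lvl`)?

Base: id=8 (nu), parent_id=6, lvl 0.
Iteration 1: join on id=6 -> eps (id 6, parent_id=5, lvl 1).
Iteration 2: join on id=5 -> pi (id 5, parent_id=1, lvl 2).
Iteration 3: join on id=1 -> alpha (id 1, parent_id=NULL, lvl 3).
Iteration 4: parent_id is NULL; no match; recursion stops.
lvl values: 0, 1, 2, 3; the maximum is 3.

3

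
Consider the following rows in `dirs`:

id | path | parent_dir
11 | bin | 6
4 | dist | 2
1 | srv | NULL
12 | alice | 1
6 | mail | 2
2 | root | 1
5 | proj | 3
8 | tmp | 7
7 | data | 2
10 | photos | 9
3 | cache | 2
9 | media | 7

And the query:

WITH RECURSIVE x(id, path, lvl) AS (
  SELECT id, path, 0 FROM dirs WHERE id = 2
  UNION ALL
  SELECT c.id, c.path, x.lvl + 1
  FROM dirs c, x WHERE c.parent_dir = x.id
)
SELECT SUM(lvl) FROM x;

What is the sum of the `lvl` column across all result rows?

Base: id=2 (root) at lvl 0.
Iteration 1: rows with parent_dir in {2} -> cache (id 3, lvl 1), dist (id 4, lvl 1), mail (id 6, lvl 1), data (id 7, lvl 1).
Iteration 2: rows with parent_dir in {3,4,6,7} -> proj (id 5, lvl 2), tmp (id 8, lvl 2), media (id 9, lvl 2), bin (id 11, lvl 2).
Iteration 3: rows with parent_dir in {5,8,9,11} -> photos (id 10, lvl 3).
Iteration 4: no rows with parent_dir in {10}; recursion stops.
SUM(lvl) = 0 + 1 + 1 + 1 + 1 + 2 + 2 + 2 + 2 + 3 = 15.

15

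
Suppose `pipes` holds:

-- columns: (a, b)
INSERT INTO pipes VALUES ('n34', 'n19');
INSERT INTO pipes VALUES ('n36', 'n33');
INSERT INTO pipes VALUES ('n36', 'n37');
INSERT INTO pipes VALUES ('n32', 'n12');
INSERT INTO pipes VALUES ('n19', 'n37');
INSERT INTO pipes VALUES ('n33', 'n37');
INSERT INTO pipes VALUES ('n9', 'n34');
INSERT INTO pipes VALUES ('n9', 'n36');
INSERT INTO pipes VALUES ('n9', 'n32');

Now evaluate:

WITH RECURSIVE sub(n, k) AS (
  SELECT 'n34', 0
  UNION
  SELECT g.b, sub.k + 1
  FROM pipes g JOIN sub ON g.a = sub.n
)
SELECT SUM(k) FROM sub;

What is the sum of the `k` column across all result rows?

Base: (n34, k=0).
Iteration 1: edges from {n34} -> (n19, k=1).
Iteration 2: edges from {n19} -> (n37, k=2).
Iteration 3: no outgoing edges from {n37}; recursion stops.
SUM(k) = 0 + 1 + 2 = 3.

3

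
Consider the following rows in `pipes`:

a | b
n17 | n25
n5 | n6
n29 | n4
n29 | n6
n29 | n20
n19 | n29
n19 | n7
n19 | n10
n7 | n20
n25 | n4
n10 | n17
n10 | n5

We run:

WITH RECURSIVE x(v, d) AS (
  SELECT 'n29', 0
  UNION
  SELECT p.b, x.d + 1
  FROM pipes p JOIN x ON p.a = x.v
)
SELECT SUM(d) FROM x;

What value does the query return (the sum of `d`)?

3

Base: (n29, d=0).
Iteration 1: edges from {n29} -> (n20, d=1), (n4, d=1), (n6, d=1).
Iteration 2: no outgoing edges from {n20,n4,n6}; recursion stops.
SUM(d) = 0 + 1 + 1 + 1 = 3.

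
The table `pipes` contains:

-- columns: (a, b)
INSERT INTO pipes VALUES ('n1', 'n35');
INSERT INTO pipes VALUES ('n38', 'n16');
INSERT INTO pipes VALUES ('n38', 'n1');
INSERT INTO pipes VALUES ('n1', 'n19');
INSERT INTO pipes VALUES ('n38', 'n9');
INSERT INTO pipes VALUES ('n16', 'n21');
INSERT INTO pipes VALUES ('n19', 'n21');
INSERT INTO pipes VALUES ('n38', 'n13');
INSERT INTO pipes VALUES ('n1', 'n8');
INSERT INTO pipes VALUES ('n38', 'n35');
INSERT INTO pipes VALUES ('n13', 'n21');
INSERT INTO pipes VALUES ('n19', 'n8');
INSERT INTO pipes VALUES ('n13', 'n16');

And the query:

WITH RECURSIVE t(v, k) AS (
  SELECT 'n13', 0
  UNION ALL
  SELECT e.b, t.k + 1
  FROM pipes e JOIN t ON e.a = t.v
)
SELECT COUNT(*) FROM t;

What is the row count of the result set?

Base: (n13, k=0).
Iteration 1: edges from {n13} -> (n16, k=1), (n21, k=1).
Iteration 2: edges from {n16,n21} -> (n21, k=2).
Iteration 3: no outgoing edges from {n21}; recursion stops.
Total rows emitted: 4.

4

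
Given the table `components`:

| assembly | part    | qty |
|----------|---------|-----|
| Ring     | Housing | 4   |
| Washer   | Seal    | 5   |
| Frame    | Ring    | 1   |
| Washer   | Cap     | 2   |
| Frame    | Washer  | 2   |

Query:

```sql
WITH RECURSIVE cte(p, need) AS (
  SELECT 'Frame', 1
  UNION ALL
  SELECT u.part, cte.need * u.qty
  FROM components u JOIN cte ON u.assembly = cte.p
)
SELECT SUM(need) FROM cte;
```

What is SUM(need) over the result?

Base: (Frame, need=1).
Iteration 1: components of {Frame} -> Ring = 1*1 = 1, Washer = 1*2 = 2.
Iteration 2: components of {Ring,Washer} -> Cap = 2*2 = 4, Housing = 1*4 = 4, Seal = 2*5 = 10.
Iteration 3: no further components; recursion stops.
SUM(need) = 1 + 2 + 1 + 4 + 10 + 4 = 22.

22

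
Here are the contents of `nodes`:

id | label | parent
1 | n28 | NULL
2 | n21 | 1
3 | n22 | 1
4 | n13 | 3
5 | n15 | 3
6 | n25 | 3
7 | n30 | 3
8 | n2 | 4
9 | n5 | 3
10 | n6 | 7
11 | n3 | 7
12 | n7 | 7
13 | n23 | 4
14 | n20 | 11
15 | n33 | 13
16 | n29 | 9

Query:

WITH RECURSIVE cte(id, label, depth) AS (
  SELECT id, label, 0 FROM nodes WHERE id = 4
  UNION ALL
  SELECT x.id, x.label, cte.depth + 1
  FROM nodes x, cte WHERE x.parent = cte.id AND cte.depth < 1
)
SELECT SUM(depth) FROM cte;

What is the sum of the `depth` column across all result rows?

Base: id=4 (n13) at depth 0.
Iteration 1: rows with parent in {4} -> n2 (id 8, depth 1), n23 (id 13, depth 1).
Iteration 2: depth < 1 fails for all current rows; recursion stops.
SUM(depth) = 0 + 1 + 1 = 2.

2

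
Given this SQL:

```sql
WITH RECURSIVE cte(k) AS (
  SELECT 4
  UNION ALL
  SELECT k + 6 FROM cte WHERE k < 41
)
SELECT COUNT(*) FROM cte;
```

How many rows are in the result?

8

Base: k=4.
Iteration 1: 4 < 41 holds -> k = 4 + 6 = 10.
Iteration 2: 10 < 41 holds -> k = 10 + 6 = 16.
Iteration 3: 16 < 41 holds -> k = 16 + 6 = 22.
Iteration 4: 22 < 41 holds -> k = 22 + 6 = 28.
Iteration 5: 28 < 41 holds -> k = 28 + 6 = 34.
Iteration 6: 34 < 41 holds -> k = 34 + 6 = 40.
Iteration 7: 40 < 41 holds -> k = 40 + 6 = 46.
Iteration 8: 46 < 41 fails; recursion stops.
Total rows emitted: 8.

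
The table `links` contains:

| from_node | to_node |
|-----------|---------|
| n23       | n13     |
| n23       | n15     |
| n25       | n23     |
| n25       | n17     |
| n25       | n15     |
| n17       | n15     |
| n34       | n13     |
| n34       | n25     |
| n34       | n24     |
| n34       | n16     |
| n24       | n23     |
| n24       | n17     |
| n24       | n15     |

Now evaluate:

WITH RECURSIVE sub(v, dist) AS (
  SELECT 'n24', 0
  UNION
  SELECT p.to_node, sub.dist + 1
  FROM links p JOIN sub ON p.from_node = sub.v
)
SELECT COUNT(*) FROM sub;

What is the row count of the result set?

6

Base: (n24, dist=0).
Iteration 1: edges from {n24} -> (n15, dist=1), (n17, dist=1), (n23, dist=1).
Iteration 2: edges from {n15,n17,n23} -> (n13, dist=2), (n15, dist=2). [UNION drops 1 duplicate row(s)]
Iteration 3: no outgoing edges from {n13,n15}; recursion stops.
Total rows emitted: 6.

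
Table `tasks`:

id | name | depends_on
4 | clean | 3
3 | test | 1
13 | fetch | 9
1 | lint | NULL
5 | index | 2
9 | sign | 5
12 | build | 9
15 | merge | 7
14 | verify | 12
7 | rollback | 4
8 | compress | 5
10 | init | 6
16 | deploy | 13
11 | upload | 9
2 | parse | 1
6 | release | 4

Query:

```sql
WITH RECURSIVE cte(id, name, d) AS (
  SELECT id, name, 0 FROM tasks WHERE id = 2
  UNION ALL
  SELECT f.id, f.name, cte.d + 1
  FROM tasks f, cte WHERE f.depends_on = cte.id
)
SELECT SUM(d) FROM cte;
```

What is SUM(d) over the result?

Base: id=2 (parse) at d 0.
Iteration 1: rows with depends_on in {2} -> index (id 5, d 1).
Iteration 2: rows with depends_on in {5} -> compress (id 8, d 2), sign (id 9, d 2).
Iteration 3: rows with depends_on in {8,9} -> upload (id 11, d 3), build (id 12, d 3), fetch (id 13, d 3).
Iteration 4: rows with depends_on in {11,12,13} -> verify (id 14, d 4), deploy (id 16, d 4).
Iteration 5: no rows with depends_on in {14,16}; recursion stops.
SUM(d) = 0 + 1 + 2 + 2 + 3 + 3 + 3 + 4 + 4 = 22.

22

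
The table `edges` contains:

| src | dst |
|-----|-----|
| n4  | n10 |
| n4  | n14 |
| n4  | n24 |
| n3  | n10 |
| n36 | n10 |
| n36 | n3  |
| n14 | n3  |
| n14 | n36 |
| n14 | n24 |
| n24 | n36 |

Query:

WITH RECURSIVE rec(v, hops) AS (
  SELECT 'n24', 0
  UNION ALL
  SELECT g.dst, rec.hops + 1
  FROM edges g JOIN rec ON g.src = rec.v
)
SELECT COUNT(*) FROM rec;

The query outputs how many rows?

5

Base: (n24, hops=0).
Iteration 1: edges from {n24} -> (n36, hops=1).
Iteration 2: edges from {n36} -> (n10, hops=2), (n3, hops=2).
Iteration 3: edges from {n10,n3} -> (n10, hops=3).
Iteration 4: no outgoing edges from {n10}; recursion stops.
Total rows emitted: 5.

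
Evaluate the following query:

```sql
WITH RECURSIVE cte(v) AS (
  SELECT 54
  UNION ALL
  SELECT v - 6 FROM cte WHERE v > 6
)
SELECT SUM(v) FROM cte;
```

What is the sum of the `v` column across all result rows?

270

Base: v=54.
Iteration 1: 54 > 6 holds -> v = 54 - 6 = 48.
Iteration 2: 48 > 6 holds -> v = 48 - 6 = 42.
Iteration 3: 42 > 6 holds -> v = 42 - 6 = 36.
Iteration 4: 36 > 6 holds -> v = 36 - 6 = 30.
Iteration 5: 30 > 6 holds -> v = 30 - 6 = 24.
Iteration 6: 24 > 6 holds -> v = 24 - 6 = 18.
Iteration 7: 18 > 6 holds -> v = 18 - 6 = 12.
Iteration 8: 12 > 6 holds -> v = 12 - 6 = 6.
Iteration 9: 6 > 6 fails; recursion stops.
SUM(v) = 54 + 48 + 42 + 36 + 30 + 24 + 18 + 12 + 6 = 270.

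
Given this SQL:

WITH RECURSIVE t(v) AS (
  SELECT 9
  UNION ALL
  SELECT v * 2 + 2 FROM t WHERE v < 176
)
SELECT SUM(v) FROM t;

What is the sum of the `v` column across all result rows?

Base: v=9.
Iteration 1: 9 < 176 holds -> v = 9 * 2 + 2 = 20.
Iteration 2: 20 < 176 holds -> v = 20 * 2 + 2 = 42.
Iteration 3: 42 < 176 holds -> v = 42 * 2 + 2 = 86.
Iteration 4: 86 < 176 holds -> v = 86 * 2 + 2 = 174.
Iteration 5: 174 < 176 holds -> v = 174 * 2 + 2 = 350.
Iteration 6: 350 < 176 fails; recursion stops.
SUM(v) = 9 + 20 + 42 + 86 + 174 + 350 = 681.

681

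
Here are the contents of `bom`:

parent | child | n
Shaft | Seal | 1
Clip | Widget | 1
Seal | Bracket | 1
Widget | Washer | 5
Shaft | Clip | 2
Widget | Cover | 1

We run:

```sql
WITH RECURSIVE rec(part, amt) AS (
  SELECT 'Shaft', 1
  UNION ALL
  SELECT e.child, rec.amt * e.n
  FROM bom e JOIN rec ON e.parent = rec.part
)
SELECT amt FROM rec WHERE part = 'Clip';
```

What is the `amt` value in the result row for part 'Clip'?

2

Base: (Shaft, amt=1).
Iteration 1: components of {Shaft} -> Clip = 1*2 = 2, Seal = 1*1 = 1.
Iteration 2: components of {Clip,Seal} -> Bracket = 1*1 = 1, Widget = 2*1 = 2.
Iteration 3: components of {Bracket,Widget} -> Cover = 2*1 = 2, Washer = 2*5 = 10.
Iteration 4: no further components; recursion stops.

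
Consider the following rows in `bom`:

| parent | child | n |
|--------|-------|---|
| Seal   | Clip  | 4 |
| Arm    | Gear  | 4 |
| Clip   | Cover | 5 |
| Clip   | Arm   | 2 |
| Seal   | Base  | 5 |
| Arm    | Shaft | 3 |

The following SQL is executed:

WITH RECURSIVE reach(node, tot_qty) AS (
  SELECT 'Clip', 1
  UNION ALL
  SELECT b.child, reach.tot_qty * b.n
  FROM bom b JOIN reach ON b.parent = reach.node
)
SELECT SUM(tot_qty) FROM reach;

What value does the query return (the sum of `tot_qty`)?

Base: (Clip, tot_qty=1).
Iteration 1: components of {Clip} -> Arm = 1*2 = 2, Cover = 1*5 = 5.
Iteration 2: components of {Arm,Cover} -> Gear = 2*4 = 8, Shaft = 2*3 = 6.
Iteration 3: no further components; recursion stops.
SUM(tot_qty) = 1 + 2 + 5 + 8 + 6 = 22.

22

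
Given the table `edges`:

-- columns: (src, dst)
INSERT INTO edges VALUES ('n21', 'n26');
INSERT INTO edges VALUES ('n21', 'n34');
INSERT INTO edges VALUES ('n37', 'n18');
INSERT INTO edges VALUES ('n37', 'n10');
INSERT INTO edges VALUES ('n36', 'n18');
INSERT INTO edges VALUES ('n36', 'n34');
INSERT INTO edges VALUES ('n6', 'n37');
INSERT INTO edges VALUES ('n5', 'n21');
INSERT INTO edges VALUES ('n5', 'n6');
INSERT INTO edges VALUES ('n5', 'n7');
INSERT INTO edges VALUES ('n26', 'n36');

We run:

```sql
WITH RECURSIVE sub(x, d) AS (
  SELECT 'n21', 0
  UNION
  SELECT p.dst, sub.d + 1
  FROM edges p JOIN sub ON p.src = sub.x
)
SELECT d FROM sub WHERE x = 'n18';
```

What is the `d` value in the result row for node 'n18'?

3

Base: (n21, d=0).
Iteration 1: edges from {n21} -> (n26, d=1), (n34, d=1).
Iteration 2: edges from {n26,n34} -> (n36, d=2).
Iteration 3: edges from {n36} -> (n18, d=3), (n34, d=3).
Iteration 4: no outgoing edges from {n18,n34}; recursion stops.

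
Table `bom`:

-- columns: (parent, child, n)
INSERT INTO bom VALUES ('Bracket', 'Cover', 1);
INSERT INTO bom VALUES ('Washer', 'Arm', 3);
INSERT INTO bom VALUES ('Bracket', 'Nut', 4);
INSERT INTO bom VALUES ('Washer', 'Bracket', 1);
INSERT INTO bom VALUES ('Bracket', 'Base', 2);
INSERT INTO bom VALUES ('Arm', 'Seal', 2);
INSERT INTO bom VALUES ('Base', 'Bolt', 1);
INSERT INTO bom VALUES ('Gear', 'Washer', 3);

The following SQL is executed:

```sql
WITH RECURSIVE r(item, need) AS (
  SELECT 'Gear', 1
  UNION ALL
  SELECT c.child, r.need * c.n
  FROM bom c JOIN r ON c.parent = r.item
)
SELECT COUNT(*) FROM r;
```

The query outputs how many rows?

9

Base: (Gear, need=1).
Iteration 1: components of {Gear} -> Washer = 1*3 = 3.
Iteration 2: components of {Washer} -> Arm = 3*3 = 9, Bracket = 3*1 = 3.
Iteration 3: components of {Arm,Bracket} -> Base = 3*2 = 6, Cover = 3*1 = 3, Nut = 3*4 = 12, Seal = 9*2 = 18.
Iteration 4: components of {Base,Cover,Nut,Seal} -> Bolt = 6*1 = 6.
Iteration 5: no further components; recursion stops.
Total rows emitted: 9.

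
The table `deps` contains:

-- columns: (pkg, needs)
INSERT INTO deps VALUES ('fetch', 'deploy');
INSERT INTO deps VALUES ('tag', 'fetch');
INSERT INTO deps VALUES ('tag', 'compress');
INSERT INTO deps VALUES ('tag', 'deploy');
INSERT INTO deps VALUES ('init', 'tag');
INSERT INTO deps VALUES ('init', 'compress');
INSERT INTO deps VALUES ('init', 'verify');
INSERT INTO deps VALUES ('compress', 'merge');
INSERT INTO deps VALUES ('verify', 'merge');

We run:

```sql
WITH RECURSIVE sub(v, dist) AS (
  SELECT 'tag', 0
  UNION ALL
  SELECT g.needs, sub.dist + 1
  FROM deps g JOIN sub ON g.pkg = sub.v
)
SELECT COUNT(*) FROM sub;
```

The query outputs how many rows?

Base: (tag, dist=0).
Iteration 1: edges from {tag} -> (compress, dist=1), (deploy, dist=1), (fetch, dist=1).
Iteration 2: edges from {compress,deploy,fetch} -> (deploy, dist=2), (merge, dist=2).
Iteration 3: no outgoing edges from {deploy,merge}; recursion stops.
Total rows emitted: 6.

6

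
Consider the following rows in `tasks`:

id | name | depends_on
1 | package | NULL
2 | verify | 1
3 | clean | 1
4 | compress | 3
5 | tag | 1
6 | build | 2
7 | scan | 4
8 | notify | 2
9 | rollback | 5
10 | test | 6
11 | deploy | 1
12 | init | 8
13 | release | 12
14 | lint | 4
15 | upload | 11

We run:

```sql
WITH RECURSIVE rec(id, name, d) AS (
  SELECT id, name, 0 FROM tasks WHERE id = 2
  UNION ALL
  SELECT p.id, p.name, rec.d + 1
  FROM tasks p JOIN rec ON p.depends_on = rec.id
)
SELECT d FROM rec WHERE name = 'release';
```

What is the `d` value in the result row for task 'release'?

3

Base: id=2 (verify) at d 0.
Iteration 1: rows with depends_on in {2} -> build (id 6, d 1), notify (id 8, d 1).
Iteration 2: rows with depends_on in {6,8} -> test (id 10, d 2), init (id 12, d 2).
Iteration 3: rows with depends_on in {10,12} -> release (id 13, d 3).
Iteration 4: no rows with depends_on in {13}; recursion stops.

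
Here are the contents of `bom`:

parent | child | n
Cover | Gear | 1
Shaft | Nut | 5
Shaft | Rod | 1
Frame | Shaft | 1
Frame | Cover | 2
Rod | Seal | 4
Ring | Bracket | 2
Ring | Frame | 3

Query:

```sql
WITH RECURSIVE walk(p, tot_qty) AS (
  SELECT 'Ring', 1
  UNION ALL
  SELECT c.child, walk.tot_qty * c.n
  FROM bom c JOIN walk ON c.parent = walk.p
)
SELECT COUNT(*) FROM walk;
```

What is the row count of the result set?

Base: (Ring, tot_qty=1).
Iteration 1: components of {Ring} -> Bracket = 1*2 = 2, Frame = 1*3 = 3.
Iteration 2: components of {Bracket,Frame} -> Cover = 3*2 = 6, Shaft = 3*1 = 3.
Iteration 3: components of {Cover,Shaft} -> Gear = 6*1 = 6, Nut = 3*5 = 15, Rod = 3*1 = 3.
Iteration 4: components of {Gear,Nut,Rod} -> Seal = 3*4 = 12.
Iteration 5: no further components; recursion stops.
Total rows emitted: 9.

9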